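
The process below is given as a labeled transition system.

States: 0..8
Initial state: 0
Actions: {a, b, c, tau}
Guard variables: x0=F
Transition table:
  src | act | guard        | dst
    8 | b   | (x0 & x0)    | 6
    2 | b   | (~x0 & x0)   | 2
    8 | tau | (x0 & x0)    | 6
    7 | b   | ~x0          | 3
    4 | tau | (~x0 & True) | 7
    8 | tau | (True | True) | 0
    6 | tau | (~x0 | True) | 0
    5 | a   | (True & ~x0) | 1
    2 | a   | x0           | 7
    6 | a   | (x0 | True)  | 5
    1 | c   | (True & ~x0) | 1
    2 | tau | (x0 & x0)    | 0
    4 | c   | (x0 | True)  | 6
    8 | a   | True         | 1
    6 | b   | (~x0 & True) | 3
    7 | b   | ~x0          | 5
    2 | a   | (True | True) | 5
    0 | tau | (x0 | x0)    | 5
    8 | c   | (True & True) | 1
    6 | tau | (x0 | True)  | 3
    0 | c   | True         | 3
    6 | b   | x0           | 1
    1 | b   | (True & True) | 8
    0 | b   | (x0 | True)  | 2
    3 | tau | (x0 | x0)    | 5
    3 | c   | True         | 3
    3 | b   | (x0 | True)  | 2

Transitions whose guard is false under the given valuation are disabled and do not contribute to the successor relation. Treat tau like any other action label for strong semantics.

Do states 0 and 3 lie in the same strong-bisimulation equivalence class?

Answer: BISIMILAR

Working:
Bisimulation quotient by refinement:
  π0 = {{0,1,2,3,4,5,6,7,8}}
  π1 = {{0,1,3},{2,5},{4},{6},{7},{8}}
  π2 = {{0,3},{1},{2},{4},{5},{6},{7},{8}}
8 equivalence class(es) (converged in 3)
0∈{0,3}, 3∈{0,3}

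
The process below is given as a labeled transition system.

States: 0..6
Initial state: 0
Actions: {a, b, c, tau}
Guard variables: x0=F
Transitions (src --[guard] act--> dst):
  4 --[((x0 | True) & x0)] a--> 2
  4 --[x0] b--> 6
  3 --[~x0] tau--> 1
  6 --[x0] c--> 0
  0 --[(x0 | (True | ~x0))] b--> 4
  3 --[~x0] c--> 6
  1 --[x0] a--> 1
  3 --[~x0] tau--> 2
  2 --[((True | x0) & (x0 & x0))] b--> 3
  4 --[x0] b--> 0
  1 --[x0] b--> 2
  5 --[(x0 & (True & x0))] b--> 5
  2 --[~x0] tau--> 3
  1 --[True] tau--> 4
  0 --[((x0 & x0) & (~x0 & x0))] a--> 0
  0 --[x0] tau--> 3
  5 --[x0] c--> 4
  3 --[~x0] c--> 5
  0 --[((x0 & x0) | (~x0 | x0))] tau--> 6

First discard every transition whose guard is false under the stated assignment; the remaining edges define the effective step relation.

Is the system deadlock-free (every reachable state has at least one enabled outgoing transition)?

R = {0,4,6}
  0: b→4  tau→6  [2 exit(s)]
  4: ∅  [no exit]
  6: ∅  [no exit]
Path to 4: b

Answer: DEADLOCK at state 4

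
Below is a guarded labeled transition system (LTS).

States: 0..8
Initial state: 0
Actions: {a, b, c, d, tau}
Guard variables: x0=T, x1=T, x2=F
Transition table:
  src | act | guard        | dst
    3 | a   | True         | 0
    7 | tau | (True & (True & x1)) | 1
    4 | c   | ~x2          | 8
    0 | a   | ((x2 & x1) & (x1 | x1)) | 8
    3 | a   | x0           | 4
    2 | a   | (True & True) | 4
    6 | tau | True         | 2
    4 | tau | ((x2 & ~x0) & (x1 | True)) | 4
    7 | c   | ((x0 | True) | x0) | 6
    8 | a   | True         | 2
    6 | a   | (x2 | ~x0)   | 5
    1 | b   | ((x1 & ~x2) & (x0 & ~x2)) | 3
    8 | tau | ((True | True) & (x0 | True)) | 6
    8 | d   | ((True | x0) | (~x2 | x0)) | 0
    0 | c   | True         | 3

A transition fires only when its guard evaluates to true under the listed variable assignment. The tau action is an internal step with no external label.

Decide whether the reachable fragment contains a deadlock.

R = {0,2,3,4,6,8}
  0: c→3  [deg 1]
  2: a→4  [deg 1]
  3: a→0  a→4  [deg 2]
  4: c→8  [deg 1]
  6: tau→2  [deg 1]
  8: a→2  d→0  tau→6  [deg 3]

Answer: DEADLOCK-FREE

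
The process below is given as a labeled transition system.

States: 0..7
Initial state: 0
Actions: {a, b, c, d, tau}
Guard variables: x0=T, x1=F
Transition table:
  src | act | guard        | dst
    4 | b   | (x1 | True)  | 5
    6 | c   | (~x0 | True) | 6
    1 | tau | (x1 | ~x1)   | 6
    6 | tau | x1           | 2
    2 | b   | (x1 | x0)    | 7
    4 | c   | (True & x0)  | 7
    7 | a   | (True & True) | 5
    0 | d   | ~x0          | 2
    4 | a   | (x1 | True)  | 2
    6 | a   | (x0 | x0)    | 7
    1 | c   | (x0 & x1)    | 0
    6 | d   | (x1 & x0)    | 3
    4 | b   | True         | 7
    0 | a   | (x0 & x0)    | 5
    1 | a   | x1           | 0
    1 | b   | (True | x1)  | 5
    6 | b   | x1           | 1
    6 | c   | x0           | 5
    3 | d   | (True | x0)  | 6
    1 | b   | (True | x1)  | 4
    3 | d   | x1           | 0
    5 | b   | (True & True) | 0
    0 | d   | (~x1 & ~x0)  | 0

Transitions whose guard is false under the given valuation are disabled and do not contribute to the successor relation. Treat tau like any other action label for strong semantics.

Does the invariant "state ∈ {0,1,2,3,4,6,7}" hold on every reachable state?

Answer: INVARIANT VIOLATED at state 5

Working:
Allowed set {0,1,2,3,4,6,7}
Reachable = {0,5}
  0: ok
  5: ✗ unsafe
reach 5 via a — violates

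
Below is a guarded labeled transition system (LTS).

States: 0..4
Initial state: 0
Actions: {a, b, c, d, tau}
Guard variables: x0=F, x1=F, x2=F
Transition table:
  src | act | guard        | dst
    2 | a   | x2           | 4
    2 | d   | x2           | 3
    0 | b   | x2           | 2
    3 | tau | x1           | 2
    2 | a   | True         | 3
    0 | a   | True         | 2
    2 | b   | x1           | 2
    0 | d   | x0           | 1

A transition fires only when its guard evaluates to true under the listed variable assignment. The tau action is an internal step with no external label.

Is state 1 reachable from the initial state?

After dropping false guards: 2 live edges.
depth 0: {0}
depth 1: {2}  total {0,2}
depth 2: {3}  total {0,2,3}
Reachable = {0,2,3}

Answer: UNREACHABLE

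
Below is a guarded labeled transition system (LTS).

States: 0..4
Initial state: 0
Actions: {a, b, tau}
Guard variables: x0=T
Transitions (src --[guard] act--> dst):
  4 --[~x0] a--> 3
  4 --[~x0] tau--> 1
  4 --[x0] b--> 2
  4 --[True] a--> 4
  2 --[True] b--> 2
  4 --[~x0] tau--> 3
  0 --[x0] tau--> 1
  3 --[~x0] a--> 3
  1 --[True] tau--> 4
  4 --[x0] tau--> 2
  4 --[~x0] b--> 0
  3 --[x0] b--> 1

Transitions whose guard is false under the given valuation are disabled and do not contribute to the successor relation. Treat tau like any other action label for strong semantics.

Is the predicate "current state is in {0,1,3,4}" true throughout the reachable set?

Answer: INVARIANT VIOLATED at state 2

Working:
Safe = {0,1,3,4}
Reach set: {0,1,2,4}
  0: ok
  1: ok
  2: outside
  4: ok
witness against invariant: tau·tau·b → 2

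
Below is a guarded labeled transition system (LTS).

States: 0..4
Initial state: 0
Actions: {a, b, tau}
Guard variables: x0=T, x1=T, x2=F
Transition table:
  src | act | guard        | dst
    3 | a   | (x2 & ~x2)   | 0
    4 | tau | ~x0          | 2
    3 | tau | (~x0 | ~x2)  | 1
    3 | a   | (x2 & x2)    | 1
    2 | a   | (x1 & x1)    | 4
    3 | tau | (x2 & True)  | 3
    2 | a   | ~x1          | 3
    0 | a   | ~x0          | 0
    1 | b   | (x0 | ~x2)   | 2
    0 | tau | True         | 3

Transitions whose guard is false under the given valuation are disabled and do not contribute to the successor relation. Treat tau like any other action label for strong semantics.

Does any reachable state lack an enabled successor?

Reach set: {0,1,2,3,4}
  0: tau→3  [1 out]
  1: b→2  [1 out]
  2: a→4  [1 out]
  3: tau→1  [1 out]
  4: ∅  [no exit]
trace reaching 4: tau·tau·b·a

Answer: DEADLOCK at state 4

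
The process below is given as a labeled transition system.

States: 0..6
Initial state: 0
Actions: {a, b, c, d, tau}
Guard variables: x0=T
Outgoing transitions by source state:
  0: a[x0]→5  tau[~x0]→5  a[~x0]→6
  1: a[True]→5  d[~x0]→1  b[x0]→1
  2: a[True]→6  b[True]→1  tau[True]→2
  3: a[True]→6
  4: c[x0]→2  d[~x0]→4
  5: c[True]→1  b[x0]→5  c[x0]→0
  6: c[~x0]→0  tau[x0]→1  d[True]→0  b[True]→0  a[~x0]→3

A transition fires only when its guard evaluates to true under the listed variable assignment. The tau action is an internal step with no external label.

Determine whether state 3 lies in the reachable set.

Answer: UNREACHABLE

Analysis:
14 transition(s) survive guard evaluation.
L0 = {0}
L1 = {5}  total {0,5}
L2 = {1}  total {0,1,5}
R = {0,1,5}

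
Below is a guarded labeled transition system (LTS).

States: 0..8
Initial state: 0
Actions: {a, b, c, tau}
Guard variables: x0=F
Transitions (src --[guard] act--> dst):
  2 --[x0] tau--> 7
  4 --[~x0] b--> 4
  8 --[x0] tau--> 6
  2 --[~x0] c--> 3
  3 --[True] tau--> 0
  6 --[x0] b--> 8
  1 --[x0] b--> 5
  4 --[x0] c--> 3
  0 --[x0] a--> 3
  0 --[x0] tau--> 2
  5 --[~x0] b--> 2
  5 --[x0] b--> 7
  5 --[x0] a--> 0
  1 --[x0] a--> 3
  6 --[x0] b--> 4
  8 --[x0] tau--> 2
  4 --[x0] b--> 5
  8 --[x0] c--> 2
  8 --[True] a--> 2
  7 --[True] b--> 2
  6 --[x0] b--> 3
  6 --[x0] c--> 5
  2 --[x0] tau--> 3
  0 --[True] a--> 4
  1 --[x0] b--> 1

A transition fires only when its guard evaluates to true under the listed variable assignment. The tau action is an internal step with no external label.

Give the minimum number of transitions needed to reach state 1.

Answer: UNREACHABLE

Trace:
BFS to 1:
  Layer 0: {0}
  Layer 1: {4}
1 never appears.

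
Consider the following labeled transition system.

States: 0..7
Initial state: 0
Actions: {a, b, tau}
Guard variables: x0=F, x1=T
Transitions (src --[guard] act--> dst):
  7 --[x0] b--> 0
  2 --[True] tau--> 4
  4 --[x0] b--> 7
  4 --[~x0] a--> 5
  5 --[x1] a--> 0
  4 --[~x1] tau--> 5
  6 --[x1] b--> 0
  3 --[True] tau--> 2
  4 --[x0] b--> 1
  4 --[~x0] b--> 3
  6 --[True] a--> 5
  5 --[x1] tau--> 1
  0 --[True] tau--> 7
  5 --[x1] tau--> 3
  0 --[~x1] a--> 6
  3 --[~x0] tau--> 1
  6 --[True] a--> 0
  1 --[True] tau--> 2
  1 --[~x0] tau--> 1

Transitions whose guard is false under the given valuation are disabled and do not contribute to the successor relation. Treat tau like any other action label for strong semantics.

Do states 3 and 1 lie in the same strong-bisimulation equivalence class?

Answer: BISIMILAR

Analysis:
Compute ~ classes (split until stable):
  π0 = {{0,1,2,3,4,5,6,7}}
  π1 = {{0,1,2,3},{4,6},{5},{7}}
  π2 = {{0},{1,3},{2},{4},{5},{6},{7}}
Fixed point at round 3; 7 class(es).
class of 3: {1,3}; class of 1: {1,3}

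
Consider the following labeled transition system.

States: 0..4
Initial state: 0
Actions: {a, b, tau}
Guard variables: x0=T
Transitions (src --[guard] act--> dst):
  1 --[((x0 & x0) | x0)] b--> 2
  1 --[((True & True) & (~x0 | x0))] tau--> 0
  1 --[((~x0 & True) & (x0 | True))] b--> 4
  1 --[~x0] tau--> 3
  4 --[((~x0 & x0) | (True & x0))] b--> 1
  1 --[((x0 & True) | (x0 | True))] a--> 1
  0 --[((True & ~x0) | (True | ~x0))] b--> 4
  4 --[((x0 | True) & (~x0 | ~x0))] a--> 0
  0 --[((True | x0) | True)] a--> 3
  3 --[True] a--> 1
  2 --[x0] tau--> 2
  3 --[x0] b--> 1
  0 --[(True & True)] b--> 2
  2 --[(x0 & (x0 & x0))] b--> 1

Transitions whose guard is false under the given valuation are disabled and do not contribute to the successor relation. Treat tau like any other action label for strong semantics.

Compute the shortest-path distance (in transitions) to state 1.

Breadth-first toward 1:
  Layer 0: {0}
  Layer 1: {2,3,4}
  Layer 2: {1}
depth(1)=2, e.g. a·a

Answer: 2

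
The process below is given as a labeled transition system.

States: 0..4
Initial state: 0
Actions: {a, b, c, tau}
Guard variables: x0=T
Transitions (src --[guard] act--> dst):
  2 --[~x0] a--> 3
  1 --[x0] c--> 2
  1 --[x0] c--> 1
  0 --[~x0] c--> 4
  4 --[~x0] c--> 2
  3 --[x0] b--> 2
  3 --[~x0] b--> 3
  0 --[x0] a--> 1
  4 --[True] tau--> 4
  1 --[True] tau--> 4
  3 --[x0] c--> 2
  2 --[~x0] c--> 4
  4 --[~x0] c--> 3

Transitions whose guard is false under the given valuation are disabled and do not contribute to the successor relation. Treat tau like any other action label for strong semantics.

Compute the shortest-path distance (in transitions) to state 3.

Answer: UNREACHABLE

Working:
Layered search for 3:
  Layer 0: {0}
  Layer 1: {1}
  Layer 2: {2,4}
3 never appears.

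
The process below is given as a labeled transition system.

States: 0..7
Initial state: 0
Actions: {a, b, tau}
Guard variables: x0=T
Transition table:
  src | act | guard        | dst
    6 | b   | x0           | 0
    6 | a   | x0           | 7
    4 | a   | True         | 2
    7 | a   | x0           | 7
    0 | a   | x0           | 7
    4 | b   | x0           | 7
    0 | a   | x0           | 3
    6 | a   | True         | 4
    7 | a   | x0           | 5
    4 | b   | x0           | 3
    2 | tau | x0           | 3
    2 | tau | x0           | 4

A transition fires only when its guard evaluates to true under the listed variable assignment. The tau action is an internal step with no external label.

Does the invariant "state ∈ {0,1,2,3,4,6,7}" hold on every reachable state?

Inv-set: {0,1,2,3,4,6,7}
Reach set: {0,3,5,7}
  0: ✓
  3: ✓
  5: ✗ unsafe
  7: ✓
witness against invariant: a·a → 5

Answer: INVARIANT VIOLATED at state 5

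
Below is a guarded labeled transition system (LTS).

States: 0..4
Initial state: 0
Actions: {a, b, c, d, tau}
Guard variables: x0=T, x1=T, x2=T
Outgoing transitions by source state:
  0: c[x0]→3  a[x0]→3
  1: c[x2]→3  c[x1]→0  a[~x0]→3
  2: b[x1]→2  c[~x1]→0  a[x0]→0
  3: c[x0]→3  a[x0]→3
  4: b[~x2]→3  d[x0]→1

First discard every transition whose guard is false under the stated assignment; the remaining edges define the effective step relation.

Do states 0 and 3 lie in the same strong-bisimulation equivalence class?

Compute ~ classes (split until stable):
  P[0] = {{0,1,2,3,4}}
  P[1] = {{0,3},{1},{2},{4}}
4 equivalence class(es) (converged in 2)
0∈{0,3}, 3∈{0,3}

Answer: BISIMILAR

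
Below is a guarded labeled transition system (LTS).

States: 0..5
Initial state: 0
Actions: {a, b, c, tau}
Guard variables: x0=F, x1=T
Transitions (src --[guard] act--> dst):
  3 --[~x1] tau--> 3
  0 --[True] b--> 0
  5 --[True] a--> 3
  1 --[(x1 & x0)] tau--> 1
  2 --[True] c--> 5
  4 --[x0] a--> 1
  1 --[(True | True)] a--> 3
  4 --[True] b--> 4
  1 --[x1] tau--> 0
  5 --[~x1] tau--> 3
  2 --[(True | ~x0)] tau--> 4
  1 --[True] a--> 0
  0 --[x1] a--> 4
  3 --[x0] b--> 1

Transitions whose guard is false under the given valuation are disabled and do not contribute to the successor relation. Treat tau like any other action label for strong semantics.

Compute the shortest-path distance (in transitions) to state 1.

Layered search for 1:
  L0 = {0}
  L1 = {4}
1 never appears.

Answer: UNREACHABLE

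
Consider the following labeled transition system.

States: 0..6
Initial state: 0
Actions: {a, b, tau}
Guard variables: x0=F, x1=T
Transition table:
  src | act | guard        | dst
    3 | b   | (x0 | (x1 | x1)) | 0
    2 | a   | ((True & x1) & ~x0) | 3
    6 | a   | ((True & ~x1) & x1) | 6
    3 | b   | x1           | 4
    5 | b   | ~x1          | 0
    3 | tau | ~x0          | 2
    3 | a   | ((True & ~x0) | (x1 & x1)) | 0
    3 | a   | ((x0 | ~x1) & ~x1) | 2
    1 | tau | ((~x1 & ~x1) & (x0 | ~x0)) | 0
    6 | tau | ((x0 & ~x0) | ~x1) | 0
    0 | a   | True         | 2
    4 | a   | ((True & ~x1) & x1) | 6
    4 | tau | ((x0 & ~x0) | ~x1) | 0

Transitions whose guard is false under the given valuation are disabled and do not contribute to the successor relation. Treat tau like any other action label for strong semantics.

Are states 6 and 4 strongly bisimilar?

Refine partition for ~:
  π0 = {{0,1,2,3,4,5,6}}
  π1 = {{0,2},{1,4,5,6},{3}}
  π2 = {{0},{1,4,5,6},{2},{3}}
stable after 3 split(s): 4 block(s)
class of 6: {1,4,5,6}; class of 4: {1,4,5,6}

Answer: BISIMILAR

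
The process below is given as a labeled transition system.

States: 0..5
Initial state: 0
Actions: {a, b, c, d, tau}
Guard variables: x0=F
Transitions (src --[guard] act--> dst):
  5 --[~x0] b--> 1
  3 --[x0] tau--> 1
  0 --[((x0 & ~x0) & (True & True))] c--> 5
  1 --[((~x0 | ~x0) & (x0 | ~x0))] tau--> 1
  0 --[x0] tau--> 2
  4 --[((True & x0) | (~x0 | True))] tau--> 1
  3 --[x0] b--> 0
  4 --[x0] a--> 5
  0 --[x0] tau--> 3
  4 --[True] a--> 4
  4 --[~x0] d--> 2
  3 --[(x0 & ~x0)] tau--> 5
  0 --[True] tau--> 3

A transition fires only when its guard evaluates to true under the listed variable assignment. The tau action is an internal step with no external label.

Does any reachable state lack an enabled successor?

Reachable = {0,3}
  0: tau→3  [1 exit(s)]
  3: ∅  [no exit]
trace reaching 3: tau

Answer: DEADLOCK at state 3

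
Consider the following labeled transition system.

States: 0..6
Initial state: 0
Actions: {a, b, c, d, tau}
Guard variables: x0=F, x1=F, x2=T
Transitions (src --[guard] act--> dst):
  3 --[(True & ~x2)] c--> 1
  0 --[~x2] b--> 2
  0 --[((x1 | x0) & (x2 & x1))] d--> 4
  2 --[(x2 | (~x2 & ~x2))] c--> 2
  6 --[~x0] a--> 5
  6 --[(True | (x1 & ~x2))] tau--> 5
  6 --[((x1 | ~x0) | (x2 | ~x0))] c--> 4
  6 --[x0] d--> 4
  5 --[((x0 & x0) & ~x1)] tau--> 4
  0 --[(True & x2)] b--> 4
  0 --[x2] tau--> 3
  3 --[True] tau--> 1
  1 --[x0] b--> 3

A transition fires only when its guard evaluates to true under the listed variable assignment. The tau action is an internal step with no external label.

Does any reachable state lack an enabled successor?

Reach set: {0,1,3,4}
  0: b→4  tau→3  [2 exit(s)]
  1: ∅  [deadlock]
  3: tau→1  [1 exit(s)]
  4: ∅  [deadlock]
Path to 1: tau·tau

Answer: DEADLOCK at state 1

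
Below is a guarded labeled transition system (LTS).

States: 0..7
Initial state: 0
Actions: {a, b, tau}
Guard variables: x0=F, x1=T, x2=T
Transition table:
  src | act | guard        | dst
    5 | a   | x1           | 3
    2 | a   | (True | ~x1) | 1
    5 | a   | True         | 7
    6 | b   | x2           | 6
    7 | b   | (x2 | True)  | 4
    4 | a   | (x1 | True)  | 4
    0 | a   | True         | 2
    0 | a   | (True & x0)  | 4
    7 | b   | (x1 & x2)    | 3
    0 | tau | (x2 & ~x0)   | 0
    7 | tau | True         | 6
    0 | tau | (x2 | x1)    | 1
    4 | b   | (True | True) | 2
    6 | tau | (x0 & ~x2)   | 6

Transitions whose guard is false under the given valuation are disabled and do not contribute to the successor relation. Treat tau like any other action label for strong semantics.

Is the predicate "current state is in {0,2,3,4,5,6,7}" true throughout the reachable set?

Answer: INVARIANT VIOLATED at state 1

Trace:
Safe = {0,2,3,4,5,6,7}
R = {0,1,2}
  0: safe
  1: outside
  2: safe
witness against invariant: tau → 1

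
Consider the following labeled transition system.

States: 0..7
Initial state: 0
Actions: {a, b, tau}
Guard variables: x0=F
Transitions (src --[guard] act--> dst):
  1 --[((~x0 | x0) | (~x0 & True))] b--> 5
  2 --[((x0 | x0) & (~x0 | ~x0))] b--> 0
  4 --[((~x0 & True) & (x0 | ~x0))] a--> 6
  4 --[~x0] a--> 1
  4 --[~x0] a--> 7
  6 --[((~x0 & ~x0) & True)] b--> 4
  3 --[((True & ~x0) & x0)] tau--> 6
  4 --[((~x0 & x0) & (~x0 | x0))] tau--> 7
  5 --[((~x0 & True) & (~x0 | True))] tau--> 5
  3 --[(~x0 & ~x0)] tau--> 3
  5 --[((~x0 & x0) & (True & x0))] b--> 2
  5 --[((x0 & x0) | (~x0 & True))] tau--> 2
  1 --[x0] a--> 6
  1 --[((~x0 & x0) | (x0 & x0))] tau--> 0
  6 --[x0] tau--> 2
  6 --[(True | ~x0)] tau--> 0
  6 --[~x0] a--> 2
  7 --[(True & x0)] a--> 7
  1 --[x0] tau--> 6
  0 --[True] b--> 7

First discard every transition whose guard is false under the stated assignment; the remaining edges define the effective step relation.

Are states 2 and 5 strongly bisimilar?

Compute ~ classes (split until stable):
  π0 = {{0,1,2,3,4,5,6,7}}
  π1 = {{0,1},{2,7},{3,5},{4},{6}}
  π2 = {{0},{1},{2,7},{3},{4},{5},{6}}
stable after 3 split(s): 7 block(s)
class of 2: {2,7}; class of 5: {5}

Answer: NOT BISIMILAR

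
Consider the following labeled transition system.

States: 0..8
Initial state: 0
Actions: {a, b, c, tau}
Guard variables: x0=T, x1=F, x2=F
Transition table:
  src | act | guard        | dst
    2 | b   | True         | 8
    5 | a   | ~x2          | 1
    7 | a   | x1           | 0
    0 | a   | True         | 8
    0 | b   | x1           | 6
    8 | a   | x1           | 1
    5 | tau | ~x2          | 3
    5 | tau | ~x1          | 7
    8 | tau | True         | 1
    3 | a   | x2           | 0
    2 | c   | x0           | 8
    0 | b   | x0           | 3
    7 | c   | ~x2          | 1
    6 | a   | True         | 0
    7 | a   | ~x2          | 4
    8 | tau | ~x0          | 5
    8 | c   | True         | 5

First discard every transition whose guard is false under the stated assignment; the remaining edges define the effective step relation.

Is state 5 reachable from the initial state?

Answer: REACHABLE

Trace:
Guard filter leaves 12 enabled edge(s).
depth 0: {0}
depth 1: {3,8}  now seen {0,3,8}
depth 2: {1,5}  now seen {0,1,3,5,8}
depth 3: {7}  now seen {0,1,3,5,7,8}
depth 4: {4}  now seen {0,1,3,4,5,7,8}
Reach set: {0,1,3,4,5,7,8}
witness 5: a·c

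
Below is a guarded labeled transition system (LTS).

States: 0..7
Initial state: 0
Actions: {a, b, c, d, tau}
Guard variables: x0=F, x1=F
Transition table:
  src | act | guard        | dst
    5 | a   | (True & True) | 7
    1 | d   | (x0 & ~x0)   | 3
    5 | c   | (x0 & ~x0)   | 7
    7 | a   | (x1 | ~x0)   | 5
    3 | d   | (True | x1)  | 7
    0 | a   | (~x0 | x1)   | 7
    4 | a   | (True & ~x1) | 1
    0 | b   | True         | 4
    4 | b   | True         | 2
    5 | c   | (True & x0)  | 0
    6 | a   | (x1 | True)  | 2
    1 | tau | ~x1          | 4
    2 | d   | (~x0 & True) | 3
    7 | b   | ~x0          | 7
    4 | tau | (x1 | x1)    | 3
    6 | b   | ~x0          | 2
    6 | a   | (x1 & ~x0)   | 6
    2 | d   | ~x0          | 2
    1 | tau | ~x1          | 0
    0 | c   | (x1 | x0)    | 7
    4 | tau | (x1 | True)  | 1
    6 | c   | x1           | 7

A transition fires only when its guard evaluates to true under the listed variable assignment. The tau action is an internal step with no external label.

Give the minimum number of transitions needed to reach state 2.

Answer: 2

Analysis:
Layered search for 2:
  Layer 0: {0}
  Layer 1: {4,7}
  Layer 2: {1,2,5}
depth(2)=2, e.g. b·b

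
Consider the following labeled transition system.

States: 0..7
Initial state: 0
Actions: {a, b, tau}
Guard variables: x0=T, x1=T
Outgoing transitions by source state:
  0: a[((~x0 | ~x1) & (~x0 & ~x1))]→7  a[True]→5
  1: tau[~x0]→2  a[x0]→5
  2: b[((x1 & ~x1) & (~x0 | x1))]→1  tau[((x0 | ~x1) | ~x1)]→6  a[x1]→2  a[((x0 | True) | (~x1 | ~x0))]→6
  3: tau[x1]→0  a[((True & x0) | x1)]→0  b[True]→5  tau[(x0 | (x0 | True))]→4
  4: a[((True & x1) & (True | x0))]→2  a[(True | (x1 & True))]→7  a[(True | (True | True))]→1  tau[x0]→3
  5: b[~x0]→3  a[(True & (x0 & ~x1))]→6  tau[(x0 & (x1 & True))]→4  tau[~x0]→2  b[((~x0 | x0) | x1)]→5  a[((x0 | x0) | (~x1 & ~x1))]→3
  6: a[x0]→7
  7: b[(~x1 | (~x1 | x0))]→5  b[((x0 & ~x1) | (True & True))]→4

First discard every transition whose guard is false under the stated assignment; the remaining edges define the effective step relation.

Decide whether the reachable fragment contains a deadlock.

Reachable = {0,1,2,3,4,5,6,7}
  0: a→5  [1 exit(s)]
  1: a→5  [1 exit(s)]
  2: a→2  a→6  tau→6  [3 exit(s)]
  3: a→0  b→5  tau→0  tau→4  [4 exit(s)]
  4: a→1  a→2  a→7  tau→3  [4 exit(s)]
  5: a→3  b→5  tau→4  [3 exit(s)]
  6: a→7  [1 exit(s)]
  7: b→4  b→5  [2 exit(s)]

Answer: DEADLOCK-FREE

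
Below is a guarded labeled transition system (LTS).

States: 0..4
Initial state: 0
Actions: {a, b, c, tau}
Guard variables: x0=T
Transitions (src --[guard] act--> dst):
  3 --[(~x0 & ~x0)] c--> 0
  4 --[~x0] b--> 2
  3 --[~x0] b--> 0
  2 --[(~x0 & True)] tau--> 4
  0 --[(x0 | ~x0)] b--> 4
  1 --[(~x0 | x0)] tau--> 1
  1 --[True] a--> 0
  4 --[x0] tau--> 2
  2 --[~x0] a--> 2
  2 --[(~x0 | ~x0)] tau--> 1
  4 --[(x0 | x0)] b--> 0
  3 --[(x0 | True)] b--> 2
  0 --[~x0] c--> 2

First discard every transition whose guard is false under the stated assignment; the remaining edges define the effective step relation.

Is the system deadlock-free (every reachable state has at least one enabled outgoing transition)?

Answer: DEADLOCK at state 2

Analysis:
Reachable = {0,2,4}
  0: b→4  [deg 1]
  2: ∅  [no exit]
  4: b→0  tau→2  [deg 2]
trace reaching 2: b·tau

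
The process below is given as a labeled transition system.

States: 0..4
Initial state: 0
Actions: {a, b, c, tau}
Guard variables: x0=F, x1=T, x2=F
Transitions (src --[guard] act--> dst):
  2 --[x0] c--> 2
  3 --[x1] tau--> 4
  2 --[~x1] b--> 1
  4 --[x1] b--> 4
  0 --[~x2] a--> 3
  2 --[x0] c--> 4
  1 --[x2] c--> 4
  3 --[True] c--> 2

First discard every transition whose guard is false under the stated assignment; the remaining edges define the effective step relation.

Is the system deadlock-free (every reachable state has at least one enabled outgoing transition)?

Reach set: {0,2,3,4}
  0: a→3  [1 exit(s)]
  2: ∅  [STUCK]
  3: c→2  tau→4  [2 exit(s)]
  4: b→4  [1 exit(s)]
trace reaching 2: a·c

Answer: DEADLOCK at state 2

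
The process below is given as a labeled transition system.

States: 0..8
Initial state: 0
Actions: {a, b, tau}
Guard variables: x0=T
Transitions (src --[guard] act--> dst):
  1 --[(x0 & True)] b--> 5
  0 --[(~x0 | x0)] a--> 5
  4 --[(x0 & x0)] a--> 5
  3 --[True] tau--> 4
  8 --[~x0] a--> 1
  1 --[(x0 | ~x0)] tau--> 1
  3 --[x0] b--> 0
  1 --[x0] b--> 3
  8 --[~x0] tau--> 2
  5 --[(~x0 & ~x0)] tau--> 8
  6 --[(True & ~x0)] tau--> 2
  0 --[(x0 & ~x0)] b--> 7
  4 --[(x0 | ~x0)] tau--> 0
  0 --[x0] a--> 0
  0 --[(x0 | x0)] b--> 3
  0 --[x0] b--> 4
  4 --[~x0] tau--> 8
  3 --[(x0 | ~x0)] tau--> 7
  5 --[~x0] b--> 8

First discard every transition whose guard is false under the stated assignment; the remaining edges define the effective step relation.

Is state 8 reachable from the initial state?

After dropping false guards: 12 live edges.
Layer 0: {0}
Layer 1: {3,4,5}  total {0,3,4,5}
Layer 2: {7}  total {0,3,4,5,7}
R = {0,3,4,5,7}

Answer: UNREACHABLE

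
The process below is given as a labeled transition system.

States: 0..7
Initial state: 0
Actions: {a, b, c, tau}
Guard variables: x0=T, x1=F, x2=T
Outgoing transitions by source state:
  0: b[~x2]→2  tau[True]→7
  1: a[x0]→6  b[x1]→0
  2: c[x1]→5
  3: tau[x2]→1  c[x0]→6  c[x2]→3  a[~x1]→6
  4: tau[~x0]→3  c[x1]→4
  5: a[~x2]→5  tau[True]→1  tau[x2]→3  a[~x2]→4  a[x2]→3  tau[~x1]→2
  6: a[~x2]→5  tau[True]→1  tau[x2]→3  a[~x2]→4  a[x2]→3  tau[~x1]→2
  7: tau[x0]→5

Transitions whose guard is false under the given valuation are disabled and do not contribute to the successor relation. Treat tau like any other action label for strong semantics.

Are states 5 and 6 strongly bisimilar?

Answer: BISIMILAR

Working:
Compute ~ classes (split until stable):
  π0 = {{0,1,2,3,4,5,6,7}}
  π1 = {{0,7},{1},{2,4},{3},{5,6}}
  π2 = {{0},{1},{2,4},{3},{5,6},{7}}
stable after 3 split(s): 6 block(s)
5∈{5,6}, 6∈{5,6}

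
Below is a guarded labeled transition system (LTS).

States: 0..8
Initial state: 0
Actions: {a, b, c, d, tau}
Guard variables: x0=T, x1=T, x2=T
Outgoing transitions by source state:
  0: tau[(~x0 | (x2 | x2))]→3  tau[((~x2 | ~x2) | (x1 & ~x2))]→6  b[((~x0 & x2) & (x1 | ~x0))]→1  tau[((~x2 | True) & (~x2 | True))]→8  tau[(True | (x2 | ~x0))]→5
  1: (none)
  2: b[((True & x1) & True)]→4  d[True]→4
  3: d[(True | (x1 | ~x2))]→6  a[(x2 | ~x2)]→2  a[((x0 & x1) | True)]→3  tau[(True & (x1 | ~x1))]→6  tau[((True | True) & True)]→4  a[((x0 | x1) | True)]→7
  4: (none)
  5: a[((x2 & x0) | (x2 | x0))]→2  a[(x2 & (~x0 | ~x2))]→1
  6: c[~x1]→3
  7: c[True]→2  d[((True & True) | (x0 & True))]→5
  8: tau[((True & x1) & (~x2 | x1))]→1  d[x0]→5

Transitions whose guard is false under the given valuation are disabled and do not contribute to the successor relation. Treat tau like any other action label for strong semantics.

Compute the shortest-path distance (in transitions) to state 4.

BFS to 4:
  L0 = {0}
  L1 = {3,5,8}
  L2 = {1,2,4,6,7}
depth(4)=2, e.g. tau·tau

Answer: 2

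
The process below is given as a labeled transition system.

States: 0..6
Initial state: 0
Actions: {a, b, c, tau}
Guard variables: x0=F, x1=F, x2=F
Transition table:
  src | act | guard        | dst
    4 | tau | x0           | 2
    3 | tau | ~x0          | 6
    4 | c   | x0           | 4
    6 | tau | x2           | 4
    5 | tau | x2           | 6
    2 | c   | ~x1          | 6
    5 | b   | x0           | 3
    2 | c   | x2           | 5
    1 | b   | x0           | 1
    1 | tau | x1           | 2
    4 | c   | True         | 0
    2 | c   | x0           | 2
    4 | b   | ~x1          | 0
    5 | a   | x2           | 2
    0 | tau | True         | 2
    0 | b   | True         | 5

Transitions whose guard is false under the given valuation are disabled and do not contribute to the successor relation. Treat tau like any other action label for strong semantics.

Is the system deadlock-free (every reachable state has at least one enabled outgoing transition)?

Answer: DEADLOCK at state 5

Working:
Reachable = {0,2,5,6}
  0: b→5  tau→2  [2 out]
  2: c→6  [1 out]
  5: ∅  [STUCK]
  6: ∅  [STUCK]
trace reaching 5: b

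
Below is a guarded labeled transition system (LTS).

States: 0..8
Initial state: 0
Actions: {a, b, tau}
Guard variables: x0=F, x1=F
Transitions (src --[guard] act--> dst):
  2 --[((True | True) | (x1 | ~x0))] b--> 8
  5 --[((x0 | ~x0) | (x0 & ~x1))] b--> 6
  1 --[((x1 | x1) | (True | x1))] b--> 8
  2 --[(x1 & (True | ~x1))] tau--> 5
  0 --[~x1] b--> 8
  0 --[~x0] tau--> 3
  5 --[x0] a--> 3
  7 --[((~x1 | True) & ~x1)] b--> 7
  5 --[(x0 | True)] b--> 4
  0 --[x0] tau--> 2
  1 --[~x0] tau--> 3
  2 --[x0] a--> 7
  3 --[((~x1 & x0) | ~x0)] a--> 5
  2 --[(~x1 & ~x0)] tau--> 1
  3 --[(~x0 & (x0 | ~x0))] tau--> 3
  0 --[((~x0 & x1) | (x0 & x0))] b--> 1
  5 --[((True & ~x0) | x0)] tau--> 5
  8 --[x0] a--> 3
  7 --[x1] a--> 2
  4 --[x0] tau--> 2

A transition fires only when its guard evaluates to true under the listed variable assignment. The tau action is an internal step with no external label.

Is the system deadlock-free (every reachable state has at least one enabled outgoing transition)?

Answer: DEADLOCK at state 4

Working:
R = {0,3,4,5,6,8}
  0: b→8  tau→3  [deg 2]
  3: a→5  tau→3  [deg 2]
  4: ∅  [no exit]
  5: b→4  b→6  tau→5  [deg 3]
  6: ∅  [no exit]
  8: ∅  [no exit]
trace reaching 4: tau·a·b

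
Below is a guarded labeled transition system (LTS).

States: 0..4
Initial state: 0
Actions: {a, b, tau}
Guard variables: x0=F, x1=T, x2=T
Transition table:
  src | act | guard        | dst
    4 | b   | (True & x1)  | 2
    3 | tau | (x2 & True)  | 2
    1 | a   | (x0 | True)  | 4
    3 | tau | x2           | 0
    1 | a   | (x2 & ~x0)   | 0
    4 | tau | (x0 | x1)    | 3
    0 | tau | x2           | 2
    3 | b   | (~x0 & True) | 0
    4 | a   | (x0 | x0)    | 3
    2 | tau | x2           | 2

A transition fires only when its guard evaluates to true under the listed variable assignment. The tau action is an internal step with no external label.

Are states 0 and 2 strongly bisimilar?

Answer: BISIMILAR

Analysis:
Bisimulation quotient by refinement:
  π0 = {{0,1,2,3,4}}
  π1 = {{0,2},{1},{3,4}}
  π2 = {{0,2},{1},{3},{4}}
stable after 3 split(s): 4 block(s)
class of 0: {0,2}; class of 2: {0,2}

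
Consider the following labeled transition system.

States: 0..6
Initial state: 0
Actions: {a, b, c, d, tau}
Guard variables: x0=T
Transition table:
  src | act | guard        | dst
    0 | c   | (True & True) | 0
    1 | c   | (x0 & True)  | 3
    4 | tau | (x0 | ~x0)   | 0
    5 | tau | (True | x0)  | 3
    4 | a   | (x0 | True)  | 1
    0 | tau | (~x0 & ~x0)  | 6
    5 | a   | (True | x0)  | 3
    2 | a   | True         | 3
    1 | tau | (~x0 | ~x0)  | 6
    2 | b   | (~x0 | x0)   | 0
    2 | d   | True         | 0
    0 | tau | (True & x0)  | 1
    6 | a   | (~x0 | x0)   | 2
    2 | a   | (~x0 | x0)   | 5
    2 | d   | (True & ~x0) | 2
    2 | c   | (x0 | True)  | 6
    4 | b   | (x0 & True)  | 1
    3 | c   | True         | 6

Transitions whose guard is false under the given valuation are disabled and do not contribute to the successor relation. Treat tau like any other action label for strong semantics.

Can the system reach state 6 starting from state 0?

After dropping false guards: 15 live edges.
L0 = {0}
L1 = {1}  cumulative {0,1}
L2 = {3}  cumulative {0,1,3}
L3 = {6}  cumulative {0,1,3,6}
L4 = {2}  cumulative {0,1,2,3,6}
L5 = {5}  cumulative {0,1,2,3,5,6}
R = {0,1,2,3,5,6}
witness 6: tau·c·c

Answer: REACHABLE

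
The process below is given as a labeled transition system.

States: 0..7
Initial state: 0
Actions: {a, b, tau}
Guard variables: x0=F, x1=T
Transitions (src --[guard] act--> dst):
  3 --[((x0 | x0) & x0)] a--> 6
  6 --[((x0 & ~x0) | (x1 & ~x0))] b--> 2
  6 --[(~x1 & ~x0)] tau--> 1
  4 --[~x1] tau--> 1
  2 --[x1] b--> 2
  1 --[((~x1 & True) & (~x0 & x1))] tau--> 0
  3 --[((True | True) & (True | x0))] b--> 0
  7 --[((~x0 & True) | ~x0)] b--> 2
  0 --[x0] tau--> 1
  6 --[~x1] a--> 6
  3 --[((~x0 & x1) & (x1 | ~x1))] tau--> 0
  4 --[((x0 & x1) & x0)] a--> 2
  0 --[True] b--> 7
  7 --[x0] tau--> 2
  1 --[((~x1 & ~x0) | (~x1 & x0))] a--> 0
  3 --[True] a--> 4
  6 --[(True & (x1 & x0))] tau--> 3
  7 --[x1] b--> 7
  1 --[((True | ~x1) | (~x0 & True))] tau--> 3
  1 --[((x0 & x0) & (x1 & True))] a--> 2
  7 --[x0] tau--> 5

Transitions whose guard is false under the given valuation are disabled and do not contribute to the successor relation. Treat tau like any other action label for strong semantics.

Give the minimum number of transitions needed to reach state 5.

Answer: UNREACHABLE

Trace:
Layered search for 5:
  L0 = {0}
  L1 = {7}
  L2 = {2}
5 never appears.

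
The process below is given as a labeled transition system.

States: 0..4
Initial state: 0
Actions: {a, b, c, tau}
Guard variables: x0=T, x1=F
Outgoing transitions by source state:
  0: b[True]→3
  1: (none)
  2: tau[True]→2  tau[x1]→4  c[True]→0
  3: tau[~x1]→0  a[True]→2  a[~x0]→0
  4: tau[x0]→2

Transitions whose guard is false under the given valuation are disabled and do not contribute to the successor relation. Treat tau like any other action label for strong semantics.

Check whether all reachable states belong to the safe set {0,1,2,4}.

Inv-set: {0,1,2,4}
Reach set: {0,2,3}
  0: ✓
  2: ✓
  3: ✗ unsafe
witness against invariant: b → 3

Answer: INVARIANT VIOLATED at state 3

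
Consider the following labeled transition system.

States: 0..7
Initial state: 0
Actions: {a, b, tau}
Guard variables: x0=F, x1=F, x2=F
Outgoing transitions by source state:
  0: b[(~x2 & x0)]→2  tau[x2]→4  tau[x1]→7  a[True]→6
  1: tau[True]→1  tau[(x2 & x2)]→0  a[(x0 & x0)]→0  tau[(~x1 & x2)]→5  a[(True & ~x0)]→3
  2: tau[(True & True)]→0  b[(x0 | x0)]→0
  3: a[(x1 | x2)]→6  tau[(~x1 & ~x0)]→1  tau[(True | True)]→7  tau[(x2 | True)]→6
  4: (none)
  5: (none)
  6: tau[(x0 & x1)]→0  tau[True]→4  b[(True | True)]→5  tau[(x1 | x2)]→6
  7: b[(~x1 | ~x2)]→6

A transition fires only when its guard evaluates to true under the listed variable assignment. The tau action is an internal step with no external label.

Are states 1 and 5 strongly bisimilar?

Bisimulation quotient by refinement:
  P[0] = {{0,1,2,3,4,5,6,7}}
  P[1] = {{0},{1},{2,3},{4,5},{6},{7}}
  P[2] = {{0},{1},{2},{3},{4,5},{6},{7}}
Fixed point at round 3; 7 class(es).
[1]={1}  [5]={4,5}

Answer: NOT BISIMILAR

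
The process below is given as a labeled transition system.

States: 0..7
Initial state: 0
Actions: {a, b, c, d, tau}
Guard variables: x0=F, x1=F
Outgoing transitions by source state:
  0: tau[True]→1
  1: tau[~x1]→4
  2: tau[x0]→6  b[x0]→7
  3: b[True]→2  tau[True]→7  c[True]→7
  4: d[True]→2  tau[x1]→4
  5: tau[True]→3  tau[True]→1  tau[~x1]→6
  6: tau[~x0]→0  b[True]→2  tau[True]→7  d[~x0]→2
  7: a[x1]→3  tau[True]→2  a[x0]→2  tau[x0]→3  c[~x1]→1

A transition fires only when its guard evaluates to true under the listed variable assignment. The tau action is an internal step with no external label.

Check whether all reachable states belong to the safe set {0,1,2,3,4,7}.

Safe = {0,1,2,3,4,7}
Reach set: {0,1,2,4}
  0: ✓
  1: ✓
  2: ✓
  4: ✓

Answer: INVARIANT HOLDS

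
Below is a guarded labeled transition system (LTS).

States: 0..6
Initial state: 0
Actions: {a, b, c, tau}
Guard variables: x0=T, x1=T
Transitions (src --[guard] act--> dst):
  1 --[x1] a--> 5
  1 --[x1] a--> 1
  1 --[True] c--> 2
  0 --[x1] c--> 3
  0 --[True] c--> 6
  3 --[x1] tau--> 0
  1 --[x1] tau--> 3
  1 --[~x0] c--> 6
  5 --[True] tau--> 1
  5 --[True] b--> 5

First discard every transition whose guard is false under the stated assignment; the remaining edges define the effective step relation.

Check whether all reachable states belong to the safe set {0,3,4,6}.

Answer: INVARIANT HOLDS

Analysis:
Allowed set {0,3,4,6}
Reach set: {0,3,6}
  0: ✓
  3: ✓
  6: ✓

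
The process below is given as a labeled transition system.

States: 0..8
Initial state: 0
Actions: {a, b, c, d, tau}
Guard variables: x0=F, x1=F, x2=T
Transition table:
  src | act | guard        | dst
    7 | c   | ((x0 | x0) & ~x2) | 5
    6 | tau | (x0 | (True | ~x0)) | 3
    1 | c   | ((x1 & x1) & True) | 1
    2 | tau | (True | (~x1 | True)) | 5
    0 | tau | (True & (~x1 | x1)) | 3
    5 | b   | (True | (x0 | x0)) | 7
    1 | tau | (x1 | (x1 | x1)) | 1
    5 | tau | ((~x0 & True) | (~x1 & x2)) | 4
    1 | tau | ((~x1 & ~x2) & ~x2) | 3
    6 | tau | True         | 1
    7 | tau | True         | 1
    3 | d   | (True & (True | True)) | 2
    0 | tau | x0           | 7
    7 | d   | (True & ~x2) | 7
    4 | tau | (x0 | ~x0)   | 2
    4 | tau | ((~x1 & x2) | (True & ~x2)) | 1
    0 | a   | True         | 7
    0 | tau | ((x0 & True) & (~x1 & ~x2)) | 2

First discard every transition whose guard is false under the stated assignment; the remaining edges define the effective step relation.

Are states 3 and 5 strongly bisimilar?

Refine partition for ~:
  round 0: {{0,1,2,3,4,5,6,7,8}}
  round 1: {{0},{1,8},{2,4,6,7},{3},{5}}
  round 2: {{0},{1,8},{2},{3},{4},{5},{6},{7}}
8 equivalence class(es) (converged in 3)
[3]={3}  [5]={5}

Answer: NOT BISIMILAR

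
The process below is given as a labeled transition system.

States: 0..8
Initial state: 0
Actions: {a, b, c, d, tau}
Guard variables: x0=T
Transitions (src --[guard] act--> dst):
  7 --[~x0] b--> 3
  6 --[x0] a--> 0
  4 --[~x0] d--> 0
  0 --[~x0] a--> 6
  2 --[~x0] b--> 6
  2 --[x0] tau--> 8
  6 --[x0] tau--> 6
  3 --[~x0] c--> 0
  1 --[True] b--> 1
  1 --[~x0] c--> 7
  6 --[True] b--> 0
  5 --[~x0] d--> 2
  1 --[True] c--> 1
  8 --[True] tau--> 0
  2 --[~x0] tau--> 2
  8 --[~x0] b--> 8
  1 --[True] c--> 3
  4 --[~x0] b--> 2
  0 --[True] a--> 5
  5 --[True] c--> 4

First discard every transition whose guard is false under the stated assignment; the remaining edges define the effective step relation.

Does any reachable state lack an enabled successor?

Answer: DEADLOCK at state 4

Trace:
Reach set: {0,4,5}
  0: a→5  [deg 1]
  4: ∅  [no exit]
  5: c→4  [deg 1]
witness 4: a·c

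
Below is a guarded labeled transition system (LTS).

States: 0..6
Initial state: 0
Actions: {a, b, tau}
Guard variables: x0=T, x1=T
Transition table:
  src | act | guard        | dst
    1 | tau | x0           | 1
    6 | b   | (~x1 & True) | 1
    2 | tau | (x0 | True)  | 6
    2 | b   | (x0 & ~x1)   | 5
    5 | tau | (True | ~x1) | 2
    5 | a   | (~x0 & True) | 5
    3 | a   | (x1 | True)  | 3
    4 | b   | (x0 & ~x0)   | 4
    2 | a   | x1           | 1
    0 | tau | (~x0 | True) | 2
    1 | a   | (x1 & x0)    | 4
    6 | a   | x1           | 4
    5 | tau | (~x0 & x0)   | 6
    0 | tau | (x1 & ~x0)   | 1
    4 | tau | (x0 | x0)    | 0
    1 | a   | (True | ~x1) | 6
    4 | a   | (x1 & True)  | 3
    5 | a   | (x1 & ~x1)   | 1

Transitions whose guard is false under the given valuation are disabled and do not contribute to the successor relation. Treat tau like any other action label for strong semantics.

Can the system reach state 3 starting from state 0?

Answer: REACHABLE

Working:
11 transition(s) survive guard evaluation.
L0 = {0}
L1 = {2}  now seen {0,2}
L2 = {1,6}  now seen {0,1,2,6}
L3 = {4}  now seen {0,1,2,4,6}
L4 = {3}  now seen {0,1,2,3,4,6}
Reach set: {0,1,2,3,4,6}
Path to 3: tau·tau·a·a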